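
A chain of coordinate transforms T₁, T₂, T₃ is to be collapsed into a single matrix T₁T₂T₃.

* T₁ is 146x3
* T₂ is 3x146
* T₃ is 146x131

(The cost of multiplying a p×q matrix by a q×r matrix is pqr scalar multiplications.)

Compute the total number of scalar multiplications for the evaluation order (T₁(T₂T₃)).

(T₂T₃): 3×146 by 146×131 → 3×131, cost 3·146·131 = 57378
(T₁(T₂T₃)): 146×3 by 3×131 → 146×131, cost 146·3·131 = 57378; cumulative 114756
Total: 114756 scalar multiplications.

114756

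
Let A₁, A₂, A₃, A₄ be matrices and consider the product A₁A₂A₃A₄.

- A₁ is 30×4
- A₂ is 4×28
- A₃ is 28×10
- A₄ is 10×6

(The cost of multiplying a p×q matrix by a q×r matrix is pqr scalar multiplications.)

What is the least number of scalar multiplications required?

2080

Adjacent pairs: A₁A₂ = 30·4·28 = 3360; A₂A₃ = 4·28·10 = 1120; A₃A₄ = 28·10·6 = 1680.
Length 3: A₁..A₃: k=1: 0+1120+30·4·10=2320; k=2: 3360+0+30·28·10=11760 → min 2320 | A₂..A₄: k=2: 0+1680+4·28·6=2352; k=3: 1120+0+4·10·6=1360 → min 1360.
Length 4: A₁..A₄: k=1: 0+1360+30·4·6=2080; k=2: 3360+1680+30·28·6=10080; k=3: 2320+0+30·10·6=4120 → min 2080.
Optimal order: (A₁((A₂A₃)A₄)) with cost 2080.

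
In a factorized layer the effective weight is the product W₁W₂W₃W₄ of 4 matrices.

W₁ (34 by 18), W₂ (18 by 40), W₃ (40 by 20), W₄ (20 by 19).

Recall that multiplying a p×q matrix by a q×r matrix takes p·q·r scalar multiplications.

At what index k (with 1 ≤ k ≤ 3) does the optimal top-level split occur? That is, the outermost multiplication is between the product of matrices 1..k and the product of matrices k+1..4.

1

Adjacent pairs: W₁W₂ = 34·18·40 = 24480; W₂W₃ = 18·40·20 = 14400; W₃W₄ = 40·20·19 = 15200.
Length 3: W₁..W₃: k=1: 0+14400+34·18·20=26640; k=2: 24480+0+34·40·20=51680 → min 26640 | W₂..W₄: k=2: 0+15200+18·40·19=28880; k=3: 14400+0+18·20·19=21240 → min 21240.
Top-level splits: k=1: (W₁..W₁)·(W₂..W₄) → 0+21240+34·18·19 = 32868; k=2: (W₁..W₂)·(W₃..W₄) → 24480+15200+34·40·19 = 65520; k=3: (W₁..W₃)·(W₄..W₄) → 26640+0+34·20·19 = 39560.
Best split is after W₁, i.e. k = 1.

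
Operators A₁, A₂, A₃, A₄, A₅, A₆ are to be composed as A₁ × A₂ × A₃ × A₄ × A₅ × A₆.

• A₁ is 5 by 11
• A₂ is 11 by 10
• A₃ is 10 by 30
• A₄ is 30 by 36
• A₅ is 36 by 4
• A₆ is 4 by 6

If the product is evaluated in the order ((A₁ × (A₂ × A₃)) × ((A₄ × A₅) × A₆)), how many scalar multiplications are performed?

10890

(A₂ × A₃): 11×10 by 10×30 → 11×30, cost 11·10·30 = 3300
(A₁ × (A₂ × A₃)): 5×11 by 11×30 → 5×30, cost 5·11·30 = 1650; cumulative 4950
(A₄ × A₅): 30×36 by 36×4 → 30×4, cost 30·36·4 = 4320
((A₄ × A₅) × A₆): 30×4 by 4×6 → 30×6, cost 30·4·6 = 720; cumulative 5040
((A₁ × (A₂ × A₃)) × ((A₄ × A₅) × A₆)): 5×30 by 30×6 → 5×6, cost 5·30·6 = 900; cumulative 10890
Total: 10890 scalar multiplications.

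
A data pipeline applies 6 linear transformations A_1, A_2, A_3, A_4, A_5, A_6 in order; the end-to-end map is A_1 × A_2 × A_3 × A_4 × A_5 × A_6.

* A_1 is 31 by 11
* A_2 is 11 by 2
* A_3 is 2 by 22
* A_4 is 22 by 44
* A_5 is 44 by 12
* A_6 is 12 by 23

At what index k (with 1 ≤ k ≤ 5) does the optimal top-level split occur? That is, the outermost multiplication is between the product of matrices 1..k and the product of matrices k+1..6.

Adjacent pairs: A_1A_2 = 31·11·2 = 682; A_2A_3 = 11·2·22 = 484; A_3A_4 = 2·22·44 = 1936; A_4A_5 = 22·44·12 = 11616; A_5A_6 = 44·12·23 = 12144.
Length 3: A_1..A_3: k=1: 0+484+31·11·22=7986; k=2: 682+0+31·2·22=2046 → min 2046 | A_2..A_4: k=2: 0+1936+11·2·44=2904; k=3: 484+0+11·22·44=11132 → min 2904 | A_3..A_5: k=3: 0+11616+2·22·12=12144; k=4: 1936+0+2·44·12=2992 → min 2992 | A_4..A_6: k=4: 0+12144+22·44·23=34408; k=5: 11616+0+22·12·23=17688 → min 17688.
Length 4: A_1..A_4: k=1: 0+2904+31·11·44=17908; k=2: 682+1936+31·2·44=5346; k=3: 2046+0+31·22·44=32054 → min 5346 | A_2..A_5: k=2: 0+2992+11·2·12=3256; k=3: 484+11616+11·22·12=15004; k=4: 2904+0+11·44·12=8712 → min 3256 | A_3..A_6: k=3: 0+17688+2·22·23=18700; k=4: 1936+12144+2·44·23=16104; k=5: 2992+0+2·12·23=3544 → min 3544.
Length 5: A_1..A_5: k=1: 0+3256+31·11·12=7348; k=2: 682+2992+31·2·12=4418; k=3: 2046+11616+31·22·12=21846; k=4: 5346+0+31·44·12=21714 → min 4418 | A_2..A_6: k=2: 0+3544+11·2·23=4050; k=3: 484+17688+11·22·23=23738; k=4: 2904+12144+11·44·23=26180; k=5: 3256+0+11·12·23=6292 → min 4050.
Top-level splits: k=1: (A_1..A_1)·(A_2..A_6) → 0+4050+31·11·23 = 11893; k=2: (A_1..A_2)·(A_3..A_6) → 682+3544+31·2·23 = 5652; k=3: (A_1..A_3)·(A_4..A_6) → 2046+17688+31·22·23 = 35420; k=4: (A_1..A_4)·(A_5..A_6) → 5346+12144+31·44·23 = 48862; k=5: (A_1..A_5)·(A_6..A_6) → 4418+0+31·12·23 = 12974.
Best split is after A_2, i.e. k = 2.

2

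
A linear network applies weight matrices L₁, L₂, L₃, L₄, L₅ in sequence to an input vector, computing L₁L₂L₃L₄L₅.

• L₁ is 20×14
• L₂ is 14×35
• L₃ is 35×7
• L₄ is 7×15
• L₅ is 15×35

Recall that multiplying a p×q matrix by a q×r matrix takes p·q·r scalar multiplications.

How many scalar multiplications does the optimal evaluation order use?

Adjacent pairs: L₁L₂ = 20·14·35 = 9800; L₂L₃ = 14·35·7 = 3430; L₃L₄ = 35·7·15 = 3675; L₄L₅ = 7·15·35 = 3675.
Length 3: L₁..L₃: k=1: 0+3430+20·14·7=5390; k=2: 9800+0+20·35·7=14700 → min 5390 | L₂..L₄: k=2: 0+3675+14·35·15=11025; k=3: 3430+0+14·7·15=4900 → min 4900 | L₃..L₅: k=3: 0+3675+35·7·35=12250; k=4: 3675+0+35·15·35=22050 → min 12250.
Length 4: L₁..L₄: k=1: 0+4900+20·14·15=9100; k=2: 9800+3675+20·35·15=23975; k=3: 5390+0+20·7·15=7490 → min 7490 | L₂..L₅: k=2: 0+12250+14·35·35=29400; k=3: 3430+3675+14·7·35=10535; k=4: 4900+0+14·15·35=12250 → min 10535.
Length 5: L₁..L₅: k=1: 0+10535+20·14·35=20335; k=2: 9800+12250+20·35·35=46550; k=3: 5390+3675+20·7·35=13965; k=4: 7490+0+20·15·35=17990 → min 13965.
Optimal order: ((L₁(L₂L₃))(L₄L₅)) with cost 13965.

13965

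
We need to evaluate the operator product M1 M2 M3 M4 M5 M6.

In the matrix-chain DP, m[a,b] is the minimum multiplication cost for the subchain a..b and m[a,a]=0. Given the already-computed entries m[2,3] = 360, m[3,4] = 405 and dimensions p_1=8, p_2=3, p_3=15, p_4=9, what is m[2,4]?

621

m[2,4] = min over k∈[2,3] of m[2,k]+m[k+1,4]+p_{1}·p_k·p_{4}.
k=2: 0 + 405 + 8·3·9 = 621; k=3: 360 + 0 + 8·15·9 = 1440.
Minimum: 621 at k=2.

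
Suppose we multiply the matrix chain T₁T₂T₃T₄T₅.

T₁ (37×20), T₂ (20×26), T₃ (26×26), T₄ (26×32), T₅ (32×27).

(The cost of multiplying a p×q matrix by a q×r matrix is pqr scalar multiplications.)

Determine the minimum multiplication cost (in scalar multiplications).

Adjacent pairs: T₁T₂ = 37·20·26 = 19240; T₂T₃ = 20·26·26 = 13520; T₃T₄ = 26·26·32 = 21632; T₄T₅ = 26·32·27 = 22464.
Length 3: T₁..T₃: k=1: 0+13520+37·20·26=32760; k=2: 19240+0+37·26·26=44252 → min 32760 | T₂..T₄: k=2: 0+21632+20·26·32=38272; k=3: 13520+0+20·26·32=30160 → min 30160 | T₃..T₅: k=3: 0+22464+26·26·27=40716; k=4: 21632+0+26·32·27=44096 → min 40716.
Length 4: T₁..T₄: k=1: 0+30160+37·20·32=53840; k=2: 19240+21632+37·26·32=71656; k=3: 32760+0+37·26·32=63544 → min 53840 | T₂..T₅: k=2: 0+40716+20·26·27=54756; k=3: 13520+22464+20·26·27=50024; k=4: 30160+0+20·32·27=47440 → min 47440.
Length 5: T₁..T₅: k=1: 0+47440+37·20·27=67420; k=2: 19240+40716+37·26·27=85930; k=3: 32760+22464+37·26·27=81198; k=4: 53840+0+37·32·27=85808 → min 67420.
Optimal order: (T₁(((T₂T₃)T₄)T₅)) with cost 67420.

67420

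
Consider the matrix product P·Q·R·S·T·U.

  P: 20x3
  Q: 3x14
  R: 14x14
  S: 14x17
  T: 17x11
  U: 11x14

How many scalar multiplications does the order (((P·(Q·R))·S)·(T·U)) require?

(Q·R): 3×14 by 14×14 → 3×14, cost 3·14·14 = 588
(P·(Q·R)): 20×3 by 3×14 → 20×14, cost 20·3·14 = 840; cumulative 1428
((P·(Q·R))·S): 20×14 by 14×17 → 20×17, cost 20·14·17 = 4760; cumulative 6188
(T·U): 17×11 by 11×14 → 17×14, cost 17·11·14 = 2618
(((P·(Q·R))·S)·(T·U)): 20×17 by 17×14 → 20×14, cost 20·17·14 = 4760; cumulative 13566
Total: 13566 scalar multiplications.

13566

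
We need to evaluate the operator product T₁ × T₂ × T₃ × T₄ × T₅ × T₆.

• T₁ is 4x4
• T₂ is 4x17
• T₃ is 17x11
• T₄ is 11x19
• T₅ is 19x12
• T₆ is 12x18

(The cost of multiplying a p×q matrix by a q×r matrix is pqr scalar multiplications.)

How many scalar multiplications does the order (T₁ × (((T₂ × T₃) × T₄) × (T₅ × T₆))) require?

(T₂ × T₃): 4×17 by 17×11 → 4×11, cost 4·17·11 = 748
((T₂ × T₃) × T₄): 4×11 by 11×19 → 4×19, cost 4·11·19 = 836; cumulative 1584
(T₅ × T₆): 19×12 by 12×18 → 19×18, cost 19·12·18 = 4104
(((T₂ × T₃) × T₄) × (T₅ × T₆)): 4×19 by 19×18 → 4×18, cost 4·19·18 = 1368; cumulative 7056
(T₁ × (((T₂ × T₃) × T₄) × (T₅ × T₆))): 4×4 by 4×18 → 4×18, cost 4·4·18 = 288; cumulative 7344
Total: 7344 scalar multiplications.

7344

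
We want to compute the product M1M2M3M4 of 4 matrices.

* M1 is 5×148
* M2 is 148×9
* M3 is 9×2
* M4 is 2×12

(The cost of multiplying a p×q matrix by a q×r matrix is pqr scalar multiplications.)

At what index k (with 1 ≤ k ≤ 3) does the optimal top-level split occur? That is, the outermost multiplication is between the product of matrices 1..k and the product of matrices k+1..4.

Adjacent pairs: M1M2 = 5·148·9 = 6660; M2M3 = 148·9·2 = 2664; M3M4 = 9·2·12 = 216.
Length 3: M1..M3: k=1: 0+2664+5·148·2=4144; k=2: 6660+0+5·9·2=6750 → min 4144 | M2..M4: k=2: 0+216+148·9·12=16200; k=3: 2664+0+148·2·12=6216 → min 6216.
Top-level splits: k=1: (M1..M1)·(M2..M4) → 0+6216+5·148·12 = 15096; k=2: (M1..M2)·(M3..M4) → 6660+216+5·9·12 = 7416; k=3: (M1..M3)·(M4..M4) → 4144+0+5·2·12 = 4264.
Best split is after M3, i.e. k = 3.

3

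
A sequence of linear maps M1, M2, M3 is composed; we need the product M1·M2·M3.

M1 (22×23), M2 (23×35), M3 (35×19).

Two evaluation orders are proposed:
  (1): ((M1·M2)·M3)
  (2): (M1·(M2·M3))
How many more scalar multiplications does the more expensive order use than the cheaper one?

Order (1) = ((M1·M2)·M3): (M1·M2): 22×23 by 23×35 → 22×35, cost 22·23·35 = 17710; ((M1·M2)·M3): 22×35 by 35×19 → 22×19, cost 22·35·19 = 14630; cumulative 32340. Total 32340.
Order (2) = (M1·(M2·M3)): (M2·M3): 23×35 by 35×19 → 23×19, cost 23·35·19 = 15295; (M1·(M2·M3)): 22×23 by 23×19 → 22×19, cost 22·23·19 = 9614; cumulative 24909. Total 24909.
Difference: |32340 − 24909| = 7431.

7431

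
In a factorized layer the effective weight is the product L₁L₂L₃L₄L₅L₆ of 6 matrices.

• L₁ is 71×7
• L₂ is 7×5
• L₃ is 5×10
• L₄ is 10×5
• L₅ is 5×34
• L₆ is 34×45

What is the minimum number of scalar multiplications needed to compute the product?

Adjacent pairs: L₁L₂ = 71·7·5 = 2485; L₂L₃ = 7·5·10 = 350; L₃L₄ = 5·10·5 = 250; L₄L₅ = 10·5·34 = 1700; L₅L₆ = 5·34·45 = 7650.
Length 3: L₁..L₃: k=1: 0+350+71·7·10=5320; k=2: 2485+0+71·5·10=6035 → min 5320 | L₂..L₄: k=2: 0+250+7·5·5=425; k=3: 350+0+7·10·5=700 → min 425 | L₃..L₅: k=3: 0+1700+5·10·34=3400; k=4: 250+0+5·5·34=1100 → min 1100 | L₄..L₆: k=4: 0+7650+10·5·45=9900; k=5: 1700+0+10·34·45=17000 → min 9900.
Length 4: L₁..L₄: k=1: 0+425+71·7·5=2910; k=2: 2485+250+71·5·5=4510; k=3: 5320+0+71·10·5=8870 → min 2910 | L₂..L₅: k=2: 0+1100+7·5·34=2290; k=3: 350+1700+7·10·34=4430; k=4: 425+0+7·5·34=1615 → min 1615 | L₃..L₆: k=3: 0+9900+5·10·45=12150; k=4: 250+7650+5·5·45=9025; k=5: 1100+0+5·34·45=8750 → min 8750.
Length 5: L₁..L₅: k=1: 0+1615+71·7·34=18513; k=2: 2485+1100+71·5·34=15655; k=3: 5320+1700+71·10·34=31160; k=4: 2910+0+71·5·34=14980 → min 14980 | L₂..L₆: k=2: 0+8750+7·5·45=10325; k=3: 350+9900+7·10·45=13400; k=4: 425+7650+7·5·45=9650; k=5: 1615+0+7·34·45=12325 → min 9650.
Length 6: L₁..L₆: k=1: 0+9650+71·7·45=32015; k=2: 2485+8750+71·5·45=27210; k=3: 5320+9900+71·10·45=47170; k=4: 2910+7650+71·5·45=26535; k=5: 14980+0+71·34·45=123610 → min 26535.
Optimal order: ((L₁(L₂(L₃L₄)))(L₅L₆)) with cost 26535.

26535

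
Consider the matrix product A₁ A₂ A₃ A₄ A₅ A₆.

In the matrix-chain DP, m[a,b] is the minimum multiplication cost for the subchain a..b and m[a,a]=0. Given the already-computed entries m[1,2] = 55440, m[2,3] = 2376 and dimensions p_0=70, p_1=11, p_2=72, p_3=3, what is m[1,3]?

m[1,3] = min over k∈[1,2] of m[1,k]+m[k+1,3]+p_{0}·p_k·p_{3}.
k=1: 0 + 2376 + 70·11·3 = 4686; k=2: 55440 + 0 + 70·72·3 = 70560.
Minimum: 4686 at k=1.

4686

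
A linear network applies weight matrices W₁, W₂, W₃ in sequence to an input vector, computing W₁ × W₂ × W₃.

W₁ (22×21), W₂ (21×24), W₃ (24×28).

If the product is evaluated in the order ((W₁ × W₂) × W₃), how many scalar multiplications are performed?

(W₁ × W₂): 22×21 by 21×24 → 22×24, cost 22·21·24 = 11088
((W₁ × W₂) × W₃): 22×24 by 24×28 → 22×28, cost 22·24·28 = 14784; cumulative 25872
Total: 25872 scalar multiplications.

25872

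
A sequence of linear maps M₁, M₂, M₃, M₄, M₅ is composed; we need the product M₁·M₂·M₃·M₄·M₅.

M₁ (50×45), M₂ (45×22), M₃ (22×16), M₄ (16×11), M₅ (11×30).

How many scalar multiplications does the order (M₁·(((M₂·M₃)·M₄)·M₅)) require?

(M₂·M₃): 45×22 by 22×16 → 45×16, cost 45·22·16 = 15840
((M₂·M₃)·M₄): 45×16 by 16×11 → 45×11, cost 45·16·11 = 7920; cumulative 23760
(((M₂·M₃)·M₄)·M₅): 45×11 by 11×30 → 45×30, cost 45·11·30 = 14850; cumulative 38610
(M₁·(((M₂·M₃)·M₄)·M₅)): 50×45 by 45×30 → 50×30, cost 50·45·30 = 67500; cumulative 106110
Total: 106110 scalar multiplications.

106110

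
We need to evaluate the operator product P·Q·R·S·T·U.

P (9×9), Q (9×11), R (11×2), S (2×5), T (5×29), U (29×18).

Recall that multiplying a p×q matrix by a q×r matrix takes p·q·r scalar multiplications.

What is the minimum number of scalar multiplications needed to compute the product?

2018

Adjacent pairs: PQ = 9·9·11 = 891; QR = 9·11·2 = 198; RS = 11·2·5 = 110; ST = 2·5·29 = 290; TU = 5·29·18 = 2610.
Length 3: P..R: k=1: 0+198+9·9·2=360; k=2: 891+0+9·11·2=1089 → min 360 | Q..S: k=2: 0+110+9·11·5=605; k=3: 198+0+9·2·5=288 → min 288 | R..T: k=3: 0+290+11·2·29=928; k=4: 110+0+11·5·29=1705 → min 928 | S..U: k=4: 0+2610+2·5·18=2790; k=5: 290+0+2·29·18=1334 → min 1334.
Length 4: P..S: k=1: 0+288+9·9·5=693; k=2: 891+110+9·11·5=1496; k=3: 360+0+9·2·5=450 → min 450 | Q..T: k=2: 0+928+9·11·29=3799; k=3: 198+290+9·2·29=1010; k=4: 288+0+9·5·29=1593 → min 1010 | R..U: k=3: 0+1334+11·2·18=1730; k=4: 110+2610+11·5·18=3710; k=5: 928+0+11·29·18=6670 → min 1730.
Length 5: P..T: k=1: 0+1010+9·9·29=3359; k=2: 891+928+9·11·29=4690; k=3: 360+290+9·2·29=1172; k=4: 450+0+9·5·29=1755 → min 1172 | Q..U: k=2: 0+1730+9·11·18=3512; k=3: 198+1334+9·2·18=1856; k=4: 288+2610+9·5·18=3708; k=5: 1010+0+9·29·18=5708 → min 1856.
Length 6: P..U: k=1: 0+1856+9·9·18=3314; k=2: 891+1730+9·11·18=4403; k=3: 360+1334+9·2·18=2018; k=4: 450+2610+9·5·18=3870; k=5: 1172+0+9·29·18=5870 → min 2018.
Optimal order: ((P·(Q·R))·((S·T)·U)) with cost 2018.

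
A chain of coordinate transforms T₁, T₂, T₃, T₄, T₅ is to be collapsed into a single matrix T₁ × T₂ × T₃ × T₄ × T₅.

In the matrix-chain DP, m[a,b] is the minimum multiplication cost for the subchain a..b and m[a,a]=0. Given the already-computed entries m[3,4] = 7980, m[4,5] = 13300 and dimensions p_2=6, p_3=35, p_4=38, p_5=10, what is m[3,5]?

10260

m[3,5] = min over k∈[3,4] of m[3,k]+m[k+1,5]+p_{2}·p_k·p_{5}.
k=3: 0 + 13300 + 6·35·10 = 15400; k=4: 7980 + 0 + 6·38·10 = 10260.
Minimum: 10260 at k=4.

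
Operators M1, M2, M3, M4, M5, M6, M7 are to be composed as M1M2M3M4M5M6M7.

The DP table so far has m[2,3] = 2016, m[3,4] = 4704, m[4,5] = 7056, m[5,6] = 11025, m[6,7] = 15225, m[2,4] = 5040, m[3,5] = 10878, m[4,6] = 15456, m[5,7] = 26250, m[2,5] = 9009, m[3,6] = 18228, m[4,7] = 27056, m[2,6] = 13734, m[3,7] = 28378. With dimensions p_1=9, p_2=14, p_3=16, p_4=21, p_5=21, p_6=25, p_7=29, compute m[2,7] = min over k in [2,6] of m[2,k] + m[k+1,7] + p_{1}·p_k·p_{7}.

20259

m[2,7] = min over k∈[2,6] of m[2,k]+m[k+1,7]+p_{1}·p_k·p_{7}.
k=2: 0 + 28378 + 9·14·29 = 32032; k=3: 2016 + 27056 + 9·16·29 = 33248; k=4: 5040 + 26250 + 9·21·29 = 36771; k=5: 9009 + 15225 + 9·21·29 = 29715; k=6: 13734 + 0 + 9·25·29 = 20259.
Minimum: 20259 at k=6.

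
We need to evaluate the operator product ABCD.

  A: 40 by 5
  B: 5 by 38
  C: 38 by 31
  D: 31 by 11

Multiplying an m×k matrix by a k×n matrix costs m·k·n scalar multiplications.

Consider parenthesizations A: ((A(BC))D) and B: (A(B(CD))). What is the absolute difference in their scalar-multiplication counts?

8482

Order A = ((A(BC))D): (BC): 5×38 by 38×31 → 5×31, cost 5·38·31 = 5890; (A(BC)): 40×5 by 5×31 → 40×31, cost 40·5·31 = 6200; cumulative 12090; ((A(BC))D): 40×31 by 31×11 → 40×11, cost 40·31·11 = 13640; cumulative 25730. Total 25730.
Order B = (A(B(CD))): (CD): 38×31 by 31×11 → 38×11, cost 38·31·11 = 12958; (B(CD)): 5×38 by 38×11 → 5×11, cost 5·38·11 = 2090; cumulative 15048; (A(B(CD))): 40×5 by 5×11 → 40×11, cost 40·5·11 = 2200; cumulative 17248. Total 17248.
Difference: |25730 − 17248| = 8482.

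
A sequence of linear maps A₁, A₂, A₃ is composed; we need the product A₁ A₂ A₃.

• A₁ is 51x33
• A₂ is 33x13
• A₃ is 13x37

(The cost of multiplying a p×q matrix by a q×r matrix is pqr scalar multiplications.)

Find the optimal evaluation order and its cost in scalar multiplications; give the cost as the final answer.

46410

(A₁ (A₂ A₃)): cost 78144.
((A₁ A₂) A₃): cost 46410.
Optimal: ((A₁ A₂) A₃) with cost 46410.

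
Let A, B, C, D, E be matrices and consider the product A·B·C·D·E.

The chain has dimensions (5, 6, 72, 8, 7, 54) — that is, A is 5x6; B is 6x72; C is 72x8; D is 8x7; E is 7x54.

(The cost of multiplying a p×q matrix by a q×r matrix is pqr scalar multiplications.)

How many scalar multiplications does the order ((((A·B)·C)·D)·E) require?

(A·B): 5×6 by 6×72 → 5×72, cost 5·6·72 = 2160
((A·B)·C): 5×72 by 72×8 → 5×8, cost 5·72·8 = 2880; cumulative 5040
(((A·B)·C)·D): 5×8 by 8×7 → 5×7, cost 5·8·7 = 280; cumulative 5320
((((A·B)·C)·D)·E): 5×7 by 7×54 → 5×54, cost 5·7·54 = 1890; cumulative 7210
Total: 7210 scalar multiplications.

7210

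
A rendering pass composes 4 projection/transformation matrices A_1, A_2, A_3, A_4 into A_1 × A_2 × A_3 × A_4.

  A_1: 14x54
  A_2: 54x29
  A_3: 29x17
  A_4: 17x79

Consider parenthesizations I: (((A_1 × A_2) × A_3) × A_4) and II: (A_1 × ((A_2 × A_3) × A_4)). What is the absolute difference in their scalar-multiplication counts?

111240

Order I = (((A_1 × A_2) × A_3) × A_4): (A_1 × A_2): 14×54 by 54×29 → 14×29, cost 14·54·29 = 21924; ((A_1 × A_2) × A_3): 14×29 by 29×17 → 14×17, cost 14·29·17 = 6902; cumulative 28826; (((A_1 × A_2) × A_3) × A_4): 14×17 by 17×79 → 14×79, cost 14·17·79 = 18802; cumulative 47628. Total 47628.
Order II = (A_1 × ((A_2 × A_3) × A_4)): (A_2 × A_3): 54×29 by 29×17 → 54×17, cost 54·29·17 = 26622; ((A_2 × A_3) × A_4): 54×17 by 17×79 → 54×79, cost 54·17·79 = 72522; cumulative 99144; (A_1 × ((A_2 × A_3) × A_4)): 14×54 by 54×79 → 14×79, cost 14·54·79 = 59724; cumulative 158868. Total 158868.
Difference: |47628 − 158868| = 111240.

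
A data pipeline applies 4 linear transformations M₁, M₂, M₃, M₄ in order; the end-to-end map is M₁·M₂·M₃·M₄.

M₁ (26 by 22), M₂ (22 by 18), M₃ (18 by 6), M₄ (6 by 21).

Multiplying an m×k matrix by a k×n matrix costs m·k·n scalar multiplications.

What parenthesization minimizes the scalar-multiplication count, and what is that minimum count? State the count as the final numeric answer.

Adjacent pairs: M₁M₂ = 26·22·18 = 10296; M₂M₃ = 22·18·6 = 2376; M₃M₄ = 18·6·21 = 2268.
Length 3: M₁..M₃: k=1: 0+2376+26·22·6=5808; k=2: 10296+0+26·18·6=13104 → min 5808 | M₂..M₄: k=2: 0+2268+22·18·21=10584; k=3: 2376+0+22·6·21=5148 → min 5148.
Length 4: M₁..M₄: k=1: 0+5148+26·22·21=17160; k=2: 10296+2268+26·18·21=22392; k=3: 5808+0+26·6·21=9084 → min 9084.
Optimal parenthesization: ((M₁·(M₂·M₃))·M₄) with cost 9084.

9084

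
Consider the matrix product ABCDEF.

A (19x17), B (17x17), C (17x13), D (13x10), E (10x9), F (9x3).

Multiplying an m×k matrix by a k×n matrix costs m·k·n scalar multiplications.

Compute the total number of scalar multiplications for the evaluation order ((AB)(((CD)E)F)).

10659

(AB): 19×17 by 17×17 → 19×17, cost 19·17·17 = 5491
(CD): 17×13 by 13×10 → 17×10, cost 17·13·10 = 2210
((CD)E): 17×10 by 10×9 → 17×9, cost 17·10·9 = 1530; cumulative 3740
(((CD)E)F): 17×9 by 9×3 → 17×3, cost 17·9·3 = 459; cumulative 4199
((AB)(((CD)E)F)): 19×17 by 17×3 → 19×3, cost 19·17·3 = 969; cumulative 10659
Total: 10659 scalar multiplications.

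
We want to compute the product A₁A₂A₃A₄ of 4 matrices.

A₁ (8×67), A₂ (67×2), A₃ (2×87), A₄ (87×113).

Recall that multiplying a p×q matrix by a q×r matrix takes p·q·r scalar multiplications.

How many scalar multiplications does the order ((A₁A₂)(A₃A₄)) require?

(A₁A₂): 8×67 by 67×2 → 8×2, cost 8·67·2 = 1072
(A₃A₄): 2×87 by 87×113 → 2×113, cost 2·87·113 = 19662
((A₁A₂)(A₃A₄)): 8×2 by 2×113 → 8×113, cost 8·2·113 = 1808; cumulative 22542
Total: 22542 scalar multiplications.

22542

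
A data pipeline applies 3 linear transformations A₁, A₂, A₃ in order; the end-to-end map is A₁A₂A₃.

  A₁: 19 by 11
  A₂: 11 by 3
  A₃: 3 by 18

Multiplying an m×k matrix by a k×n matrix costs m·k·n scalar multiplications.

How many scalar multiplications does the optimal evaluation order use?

1653

Order (A₁(A₂A₃)): (A₂A₃): 11×3 by 3×18 → 11×18, cost 11·3·18 = 594; (A₁(A₂A₃)): 19×11 by 11×18 → 19×18, cost 19·11·18 = 3762; cumulative 4356. Total 4356.
Order ((A₁A₂)A₃): (A₁A₂): 19×11 by 11×3 → 19×3, cost 19·11·3 = 627; ((A₁A₂)A₃): 19×3 by 3×18 → 19×18, cost 19·3·18 = 1026; cumulative 1653. Total 1653.
Minimum: 1653.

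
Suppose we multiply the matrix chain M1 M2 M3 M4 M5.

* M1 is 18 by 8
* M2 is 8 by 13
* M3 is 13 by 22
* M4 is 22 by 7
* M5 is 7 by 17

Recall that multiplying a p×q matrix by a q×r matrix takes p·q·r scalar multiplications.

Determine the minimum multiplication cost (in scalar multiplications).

5880

Adjacent pairs: M1M2 = 18·8·13 = 1872; M2M3 = 8·13·22 = 2288; M3M4 = 13·22·7 = 2002; M4M5 = 22·7·17 = 2618.
Length 3: M1..M3: k=1: 0+2288+18·8·22=5456; k=2: 1872+0+18·13·22=7020 → min 5456 | M2..M4: k=2: 0+2002+8·13·7=2730; k=3: 2288+0+8·22·7=3520 → min 2730 | M3..M5: k=3: 0+2618+13·22·17=7480; k=4: 2002+0+13·7·17=3549 → min 3549.
Length 4: M1..M4: k=1: 0+2730+18·8·7=3738; k=2: 1872+2002+18·13·7=5512; k=3: 5456+0+18·22·7=8228 → min 3738 | M2..M5: k=2: 0+3549+8·13·17=5317; k=3: 2288+2618+8·22·17=7898; k=4: 2730+0+8·7·17=3682 → min 3682.
Length 5: M1..M5: k=1: 0+3682+18·8·17=6130; k=2: 1872+3549+18·13·17=9399; k=3: 5456+2618+18·22·17=14806; k=4: 3738+0+18·7·17=5880 → min 5880.
Optimal order: ((M1 (M2 (M3 M4))) M5) with cost 5880.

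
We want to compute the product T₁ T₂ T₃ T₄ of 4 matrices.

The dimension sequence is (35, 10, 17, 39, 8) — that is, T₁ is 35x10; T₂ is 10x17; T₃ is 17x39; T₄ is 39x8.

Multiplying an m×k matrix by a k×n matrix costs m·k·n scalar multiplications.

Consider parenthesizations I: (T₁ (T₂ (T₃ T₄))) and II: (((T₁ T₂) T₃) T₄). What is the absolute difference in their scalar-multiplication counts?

Order I = (T₁ (T₂ (T₃ T₄))): (T₃ T₄): 17×39 by 39×8 → 17×8, cost 17·39·8 = 5304; (T₂ (T₃ T₄)): 10×17 by 17×8 → 10×8, cost 10·17·8 = 1360; cumulative 6664; (T₁ (T₂ (T₃ T₄))): 35×10 by 10×8 → 35×8, cost 35·10·8 = 2800; cumulative 9464. Total 9464.
Order II = (((T₁ T₂) T₃) T₄): (T₁ T₂): 35×10 by 10×17 → 35×17, cost 35·10·17 = 5950; ((T₁ T₂) T₃): 35×17 by 17×39 → 35×39, cost 35·17·39 = 23205; cumulative 29155; (((T₁ T₂) T₃) T₄): 35×39 by 39×8 → 35×8, cost 35·39·8 = 10920; cumulative 40075. Total 40075.
Difference: |9464 − 40075| = 30611.

30611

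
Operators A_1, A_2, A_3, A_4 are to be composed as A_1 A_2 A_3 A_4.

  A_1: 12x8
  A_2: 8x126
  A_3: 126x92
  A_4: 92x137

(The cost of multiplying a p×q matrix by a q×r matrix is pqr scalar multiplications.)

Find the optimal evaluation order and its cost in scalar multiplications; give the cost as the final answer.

206720

Adjacent pairs: A_1A_2 = 12·8·126 = 12096; A_2A_3 = 8·126·92 = 92736; A_3A_4 = 126·92·137 = 1588104.
Length 3: A_1..A_3: k=1: 0+92736+12·8·92=101568; k=2: 12096+0+12·126·92=151200 → min 101568 | A_2..A_4: k=2: 0+1588104+8·126·137=1726200; k=3: 92736+0+8·92·137=193568 → min 193568.
Length 4: A_1..A_4: k=1: 0+193568+12·8·137=206720; k=2: 12096+1588104+12·126·137=1807344; k=3: 101568+0+12·92·137=252816 → min 206720.
Optimal parenthesization: (A_1 ((A_2 A_3) A_4)) with cost 206720.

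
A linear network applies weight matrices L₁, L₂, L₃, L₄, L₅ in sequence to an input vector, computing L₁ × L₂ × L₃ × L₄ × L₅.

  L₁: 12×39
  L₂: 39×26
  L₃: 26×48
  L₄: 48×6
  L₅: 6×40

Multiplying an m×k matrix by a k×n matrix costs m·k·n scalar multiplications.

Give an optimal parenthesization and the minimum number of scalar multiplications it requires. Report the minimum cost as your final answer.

19260

Adjacent pairs: L₁L₂ = 12·39·26 = 12168; L₂L₃ = 39·26·48 = 48672; L₃L₄ = 26·48·6 = 7488; L₄L₅ = 48·6·40 = 11520.
Length 3: L₁..L₃: k=1: 0+48672+12·39·48=71136; k=2: 12168+0+12·26·48=27144 → min 27144 | L₂..L₄: k=2: 0+7488+39·26·6=13572; k=3: 48672+0+39·48·6=59904 → min 13572 | L₃..L₅: k=3: 0+11520+26·48·40=61440; k=4: 7488+0+26·6·40=13728 → min 13728.
Length 4: L₁..L₄: k=1: 0+13572+12·39·6=16380; k=2: 12168+7488+12·26·6=21528; k=3: 27144+0+12·48·6=30600 → min 16380 | L₂..L₅: k=2: 0+13728+39·26·40=54288; k=3: 48672+11520+39·48·40=135072; k=4: 13572+0+39·6·40=22932 → min 22932.
Length 5: L₁..L₅: k=1: 0+22932+12·39·40=41652; k=2: 12168+13728+12·26·40=38376; k=3: 27144+11520+12·48·40=61704; k=4: 16380+0+12·6·40=19260 → min 19260.
Optimal parenthesization: ((L₁ × (L₂ × (L₃ × L₄))) × L₅) with cost 19260.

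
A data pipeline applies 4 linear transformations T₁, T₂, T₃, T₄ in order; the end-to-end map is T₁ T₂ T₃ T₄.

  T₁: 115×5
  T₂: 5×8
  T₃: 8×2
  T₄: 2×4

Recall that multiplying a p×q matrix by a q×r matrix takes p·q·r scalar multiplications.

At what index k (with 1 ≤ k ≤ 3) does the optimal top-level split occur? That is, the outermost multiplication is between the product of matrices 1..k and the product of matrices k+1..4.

Adjacent pairs: T₁T₂ = 115·5·8 = 4600; T₂T₃ = 5·8·2 = 80; T₃T₄ = 8·2·4 = 64.
Length 3: T₁..T₃: k=1: 0+80+115·5·2=1230; k=2: 4600+0+115·8·2=6440 → min 1230 | T₂..T₄: k=2: 0+64+5·8·4=224; k=3: 80+0+5·2·4=120 → min 120.
Top-level splits: k=1: (T₁..T₁)·(T₂..T₄) → 0+120+115·5·4 = 2420; k=2: (T₁..T₂)·(T₃..T₄) → 4600+64+115·8·4 = 8344; k=3: (T₁..T₃)·(T₄..T₄) → 1230+0+115·2·4 = 2150.
Best split is after T₃, i.e. k = 3.

3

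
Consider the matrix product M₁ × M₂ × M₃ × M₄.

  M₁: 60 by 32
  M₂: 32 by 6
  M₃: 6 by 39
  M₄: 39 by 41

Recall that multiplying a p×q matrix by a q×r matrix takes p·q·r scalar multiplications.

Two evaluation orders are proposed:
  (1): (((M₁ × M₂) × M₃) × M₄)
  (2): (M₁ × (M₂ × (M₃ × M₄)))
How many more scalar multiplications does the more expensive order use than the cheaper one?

Order (1) = (((M₁ × M₂) × M₃) × M₄): (M₁ × M₂): 60×32 by 32×6 → 60×6, cost 60·32·6 = 11520; ((M₁ × M₂) × M₃): 60×6 by 6×39 → 60×39, cost 60·6·39 = 14040; cumulative 25560; (((M₁ × M₂) × M₃) × M₄): 60×39 by 39×41 → 60×41, cost 60·39·41 = 95940; cumulative 121500. Total 121500.
Order (2) = (M₁ × (M₂ × (M₃ × M₄))): (M₃ × M₄): 6×39 by 39×41 → 6×41, cost 6·39·41 = 9594; (M₂ × (M₃ × M₄)): 32×6 by 6×41 → 32×41, cost 32·6·41 = 7872; cumulative 17466; (M₁ × (M₂ × (M₃ × M₄))): 60×32 by 32×41 → 60×41, cost 60·32·41 = 78720; cumulative 96186. Total 96186.
Difference: |121500 − 96186| = 25314.

25314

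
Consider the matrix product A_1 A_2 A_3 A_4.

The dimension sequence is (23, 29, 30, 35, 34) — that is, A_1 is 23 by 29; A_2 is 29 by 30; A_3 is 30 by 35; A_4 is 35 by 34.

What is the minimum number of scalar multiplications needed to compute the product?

Adjacent pairs: A_1A_2 = 23·29·30 = 20010; A_2A_3 = 29·30·35 = 30450; A_3A_4 = 30·35·34 = 35700.
Length 3: A_1..A_3: k=1: 0+30450+23·29·35=53795; k=2: 20010+0+23·30·35=44160 → min 44160 | A_2..A_4: k=2: 0+35700+29·30·34=65280; k=3: 30450+0+29·35·34=64960 → min 64960.
Length 4: A_1..A_4: k=1: 0+64960+23·29·34=87638; k=2: 20010+35700+23·30·34=79170; k=3: 44160+0+23·35·34=71530 → min 71530.
Optimal order: (((A_1 A_2) A_3) A_4) with cost 71530.

71530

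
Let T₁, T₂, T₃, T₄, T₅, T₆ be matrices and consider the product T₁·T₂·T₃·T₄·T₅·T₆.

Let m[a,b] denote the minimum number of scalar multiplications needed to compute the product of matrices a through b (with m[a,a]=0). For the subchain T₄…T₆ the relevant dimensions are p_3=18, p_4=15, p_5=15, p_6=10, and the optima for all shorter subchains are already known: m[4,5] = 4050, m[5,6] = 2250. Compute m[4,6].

4950

m[4,6] = min over k∈[4,5] of m[4,k]+m[k+1,6]+p_{3}·p_k·p_{6}.
k=4: 0 + 2250 + 18·15·10 = 4950; k=5: 4050 + 0 + 18·15·10 = 6750.
Minimum: 4950 at k=4.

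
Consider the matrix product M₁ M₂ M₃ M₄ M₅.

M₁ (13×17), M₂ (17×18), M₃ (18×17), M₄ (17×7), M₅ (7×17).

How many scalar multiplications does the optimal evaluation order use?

7378

Adjacent pairs: M₁M₂ = 13·17·18 = 3978; M₂M₃ = 17·18·17 = 5202; M₃M₄ = 18·17·7 = 2142; M₄M₅ = 17·7·17 = 2023.
Length 3: M₁..M₃: k=1: 0+5202+13·17·17=8959; k=2: 3978+0+13·18·17=7956 → min 7956 | M₂..M₄: k=2: 0+2142+17·18·7=4284; k=3: 5202+0+17·17·7=7225 → min 4284 | M₃..M₅: k=3: 0+2023+18·17·17=7225; k=4: 2142+0+18·7·17=4284 → min 4284.
Length 4: M₁..M₄: k=1: 0+4284+13·17·7=5831; k=2: 3978+2142+13·18·7=7758; k=3: 7956+0+13·17·7=9503 → min 5831 | M₂..M₅: k=2: 0+4284+17·18·17=9486; k=3: 5202+2023+17·17·17=12138; k=4: 4284+0+17·7·17=6307 → min 6307.
Length 5: M₁..M₅: k=1: 0+6307+13·17·17=10064; k=2: 3978+4284+13·18·17=12240; k=3: 7956+2023+13·17·17=13736; k=4: 5831+0+13·7·17=7378 → min 7378.
Optimal order: ((M₁ (M₂ (M₃ M₄))) M₅) with cost 7378.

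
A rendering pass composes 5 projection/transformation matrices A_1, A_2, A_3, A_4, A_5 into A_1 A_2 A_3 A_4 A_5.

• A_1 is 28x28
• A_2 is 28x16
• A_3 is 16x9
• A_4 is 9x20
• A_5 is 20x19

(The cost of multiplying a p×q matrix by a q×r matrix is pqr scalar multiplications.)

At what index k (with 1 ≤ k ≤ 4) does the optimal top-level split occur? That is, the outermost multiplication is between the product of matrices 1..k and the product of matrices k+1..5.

3

Adjacent pairs: A_1A_2 = 28·28·16 = 12544; A_2A_3 = 28·16·9 = 4032; A_3A_4 = 16·9·20 = 2880; A_4A_5 = 9·20·19 = 3420.
Length 3: A_1..A_3: k=1: 0+4032+28·28·9=11088; k=2: 12544+0+28·16·9=16576 → min 11088 | A_2..A_4: k=2: 0+2880+28·16·20=11840; k=3: 4032+0+28·9·20=9072 → min 9072 | A_3..A_5: k=3: 0+3420+16·9·19=6156; k=4: 2880+0+16·20·19=8960 → min 6156.
Length 4: A_1..A_4: k=1: 0+9072+28·28·20=24752; k=2: 12544+2880+28·16·20=24384; k=3: 11088+0+28·9·20=16128 → min 16128 | A_2..A_5: k=2: 0+6156+28·16·19=14668; k=3: 4032+3420+28·9·19=12240; k=4: 9072+0+28·20·19=19712 → min 12240.
Top-level splits: k=1: (A_1..A_1)·(A_2..A_5) → 0+12240+28·28·19 = 27136; k=2: (A_1..A_2)·(A_3..A_5) → 12544+6156+28·16·19 = 27212; k=3: (A_1..A_3)·(A_4..A_5) → 11088+3420+28·9·19 = 19296; k=4: (A_1..A_4)·(A_5..A_5) → 16128+0+28·20·19 = 26768.
Best split is after A_3, i.e. k = 3.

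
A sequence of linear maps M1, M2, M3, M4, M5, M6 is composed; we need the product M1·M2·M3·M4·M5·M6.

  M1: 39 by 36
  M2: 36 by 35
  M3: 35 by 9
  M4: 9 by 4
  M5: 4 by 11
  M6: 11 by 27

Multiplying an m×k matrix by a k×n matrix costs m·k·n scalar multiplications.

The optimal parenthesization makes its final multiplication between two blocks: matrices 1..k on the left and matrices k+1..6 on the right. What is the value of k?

Adjacent pairs: M1M2 = 39·36·35 = 49140; M2M3 = 36·35·9 = 11340; M3M4 = 35·9·4 = 1260; M4M5 = 9·4·11 = 396; M5M6 = 4·11·27 = 1188.
Length 3: M1..M3: k=1: 0+11340+39·36·9=23976; k=2: 49140+0+39·35·9=61425 → min 23976 | M2..M4: k=2: 0+1260+36·35·4=6300; k=3: 11340+0+36·9·4=12636 → min 6300 | M3..M5: k=3: 0+396+35·9·11=3861; k=4: 1260+0+35·4·11=2800 → min 2800 | M4..M6: k=4: 0+1188+9·4·27=2160; k=5: 396+0+9·11·27=3069 → min 2160.
Length 4: M1..M4: k=1: 0+6300+39·36·4=11916; k=2: 49140+1260+39·35·4=55860; k=3: 23976+0+39·9·4=25380 → min 11916 | M2..M5: k=2: 0+2800+36·35·11=16660; k=3: 11340+396+36·9·11=15300; k=4: 6300+0+36·4·11=7884 → min 7884 | M3..M6: k=3: 0+2160+35·9·27=10665; k=4: 1260+1188+35·4·27=6228; k=5: 2800+0+35·11·27=13195 → min 6228.
Length 5: M1..M5: k=1: 0+7884+39·36·11=23328; k=2: 49140+2800+39·35·11=66955; k=3: 23976+396+39·9·11=28233; k=4: 11916+0+39·4·11=13632 → min 13632 | M2..M6: k=2: 0+6228+36·35·27=40248; k=3: 11340+2160+36·9·27=22248; k=4: 6300+1188+36·4·27=11376; k=5: 7884+0+36·11·27=18576 → min 11376.
Top-level splits: k=1: (M1..M1)·(M2..M6) → 0+11376+39·36·27 = 49284; k=2: (M1..M2)·(M3..M6) → 49140+6228+39·35·27 = 92223; k=3: (M1..M3)·(M4..M6) → 23976+2160+39·9·27 = 35613; k=4: (M1..M4)·(M5..M6) → 11916+1188+39·4·27 = 17316; k=5: (M1..M5)·(M6..M6) → 13632+0+39·11·27 = 25215.
Best split is after M4, i.e. k = 4.

4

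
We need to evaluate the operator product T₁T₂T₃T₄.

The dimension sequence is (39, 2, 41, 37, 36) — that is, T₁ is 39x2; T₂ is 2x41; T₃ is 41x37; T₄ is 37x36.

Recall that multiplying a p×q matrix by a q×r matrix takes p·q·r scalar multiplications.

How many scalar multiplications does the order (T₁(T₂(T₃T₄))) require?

(T₃T₄): 41×37 by 37×36 → 41×36, cost 41·37·36 = 54612
(T₂(T₃T₄)): 2×41 by 41×36 → 2×36, cost 2·41·36 = 2952; cumulative 57564
(T₁(T₂(T₃T₄))): 39×2 by 2×36 → 39×36, cost 39·2·36 = 2808; cumulative 60372
Total: 60372 scalar multiplications.

60372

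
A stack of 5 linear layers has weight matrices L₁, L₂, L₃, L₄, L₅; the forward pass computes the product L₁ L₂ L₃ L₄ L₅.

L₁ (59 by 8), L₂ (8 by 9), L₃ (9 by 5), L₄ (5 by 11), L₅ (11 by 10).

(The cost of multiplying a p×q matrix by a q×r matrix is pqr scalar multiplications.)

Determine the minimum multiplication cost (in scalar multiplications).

Adjacent pairs: L₁L₂ = 59·8·9 = 4248; L₂L₃ = 8·9·5 = 360; L₃L₄ = 9·5·11 = 495; L₄L₅ = 5·11·10 = 550.
Length 3: L₁..L₃: k=1: 0+360+59·8·5=2720; k=2: 4248+0+59·9·5=6903 → min 2720 | L₂..L₄: k=2: 0+495+8·9·11=1287; k=3: 360+0+8·5·11=800 → min 800 | L₃..L₅: k=3: 0+550+9·5·10=1000; k=4: 495+0+9·11·10=1485 → min 1000.
Length 4: L₁..L₄: k=1: 0+800+59·8·11=5992; k=2: 4248+495+59·9·11=10584; k=3: 2720+0+59·5·11=5965 → min 5965 | L₂..L₅: k=2: 0+1000+8·9·10=1720; k=3: 360+550+8·5·10=1310; k=4: 800+0+8·11·10=1680 → min 1310.
Length 5: L₁..L₅: k=1: 0+1310+59·8·10=6030; k=2: 4248+1000+59·9·10=10558; k=3: 2720+550+59·5·10=6220; k=4: 5965+0+59·11·10=12455 → min 6030.
Optimal order: (L₁ ((L₂ L₃) (L₄ L₅))) with cost 6030.

6030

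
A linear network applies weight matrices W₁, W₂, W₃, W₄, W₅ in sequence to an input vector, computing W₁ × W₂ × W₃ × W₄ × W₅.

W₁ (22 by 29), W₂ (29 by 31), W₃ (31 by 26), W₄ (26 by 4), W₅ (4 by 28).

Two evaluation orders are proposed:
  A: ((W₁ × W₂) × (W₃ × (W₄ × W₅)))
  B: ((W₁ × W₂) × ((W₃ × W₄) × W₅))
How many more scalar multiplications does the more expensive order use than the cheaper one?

Order A = ((W₁ × W₂) × (W₃ × (W₄ × W₅))): (W₁ × W₂): 22×29 by 29×31 → 22×31, cost 22·29·31 = 19778; (W₄ × W₅): 26×4 by 4×28 → 26×28, cost 26·4·28 = 2912; (W₃ × (W₄ × W₅)): 31×26 by 26×28 → 31×28, cost 31·26·28 = 22568; cumulative 25480; ((W₁ × W₂) × (W₃ × (W₄ × W₅))): 22×31 by 31×28 → 22×28, cost 22·31·28 = 19096; cumulative 64354. Total 64354.
Order B = ((W₁ × W₂) × ((W₃ × W₄) × W₅)): (W₁ × W₂): 22×29 by 29×31 → 22×31, cost 22·29·31 = 19778; (W₃ × W₄): 31×26 by 26×4 → 31×4, cost 31·26·4 = 3224; ((W₃ × W₄) × W₅): 31×4 by 4×28 → 31×28, cost 31·4·28 = 3472; cumulative 6696; ((W₁ × W₂) × ((W₃ × W₄) × W₅)): 22×31 by 31×28 → 22×28, cost 22·31·28 = 19096; cumulative 45570. Total 45570.
Difference: |64354 − 45570| = 18784.

18784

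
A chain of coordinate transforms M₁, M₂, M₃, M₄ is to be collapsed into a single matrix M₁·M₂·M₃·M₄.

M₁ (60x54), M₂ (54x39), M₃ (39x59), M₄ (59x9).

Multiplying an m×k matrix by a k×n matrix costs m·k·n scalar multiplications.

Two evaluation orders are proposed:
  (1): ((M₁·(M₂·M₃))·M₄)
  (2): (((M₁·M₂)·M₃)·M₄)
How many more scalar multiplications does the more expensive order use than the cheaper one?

50994

Order (1) = ((M₁·(M₂·M₃))·M₄): (M₂·M₃): 54×39 by 39×59 → 54×59, cost 54·39·59 = 124254; (M₁·(M₂·M₃)): 60×54 by 54×59 → 60×59, cost 60·54·59 = 191160; cumulative 315414; ((M₁·(M₂·M₃))·M₄): 60×59 by 59×9 → 60×9, cost 60·59·9 = 31860; cumulative 347274. Total 347274.
Order (2) = (((M₁·M₂)·M₃)·M₄): (M₁·M₂): 60×54 by 54×39 → 60×39, cost 60·54·39 = 126360; ((M₁·M₂)·M₃): 60×39 by 39×59 → 60×59, cost 60·39·59 = 138060; cumulative 264420; (((M₁·M₂)·M₃)·M₄): 60×59 by 59×9 → 60×9, cost 60·59·9 = 31860; cumulative 296280. Total 296280.
Difference: |347274 − 296280| = 50994.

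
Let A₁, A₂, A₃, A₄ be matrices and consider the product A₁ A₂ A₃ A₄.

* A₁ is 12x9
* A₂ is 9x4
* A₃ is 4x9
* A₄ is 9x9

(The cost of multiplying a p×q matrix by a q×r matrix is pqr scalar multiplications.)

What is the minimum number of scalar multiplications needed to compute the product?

Adjacent pairs: A₁A₂ = 12·9·4 = 432; A₂A₃ = 9·4·9 = 324; A₃A₄ = 4·9·9 = 324.
Length 3: A₁..A₃: k=1: 0+324+12·9·9=1296; k=2: 432+0+12·4·9=864 → min 864 | A₂..A₄: k=2: 0+324+9·4·9=648; k=3: 324+0+9·9·9=1053 → min 648.
Length 4: A₁..A₄: k=1: 0+648+12·9·9=1620; k=2: 432+324+12·4·9=1188; k=3: 864+0+12·9·9=1836 → min 1188.
Optimal order: ((A₁ A₂) (A₃ A₄)) with cost 1188.

1188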